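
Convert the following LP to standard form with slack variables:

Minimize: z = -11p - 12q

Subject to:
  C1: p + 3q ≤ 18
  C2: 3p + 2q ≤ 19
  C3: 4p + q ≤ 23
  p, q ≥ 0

min z = -11p - 12q

s.t.
  p + 3q + s1 = 18
  3p + 2q + s2 = 19
  4p + q + s3 = 23
  p, q, s1, s2, s3 ≥ 0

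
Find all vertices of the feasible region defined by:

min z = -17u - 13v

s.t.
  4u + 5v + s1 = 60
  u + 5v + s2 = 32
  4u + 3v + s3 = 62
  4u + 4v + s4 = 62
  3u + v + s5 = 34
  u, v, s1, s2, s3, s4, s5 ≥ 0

(0, 0), (11.33, 0), (10, 4), (9.333, 4.533), (0, 6.4)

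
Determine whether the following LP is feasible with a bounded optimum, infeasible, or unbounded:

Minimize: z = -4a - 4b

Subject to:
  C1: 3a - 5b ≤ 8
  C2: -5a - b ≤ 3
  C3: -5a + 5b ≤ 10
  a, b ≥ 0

Unbounded (objective can decrease without bound)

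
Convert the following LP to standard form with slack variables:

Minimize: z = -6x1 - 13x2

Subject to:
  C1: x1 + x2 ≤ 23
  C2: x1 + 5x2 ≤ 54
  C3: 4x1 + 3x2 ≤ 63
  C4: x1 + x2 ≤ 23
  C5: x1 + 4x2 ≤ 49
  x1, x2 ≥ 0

min z = -6x1 - 13x2

s.t.
  x1 + x2 + s1 = 23
  x1 + 5x2 + s2 = 54
  4x1 + 3x2 + s3 = 63
  x1 + x2 + s4 = 23
  x1 + 4x2 + s5 = 49
  x1, x2, s1, s2, s3, s4, s5 ≥ 0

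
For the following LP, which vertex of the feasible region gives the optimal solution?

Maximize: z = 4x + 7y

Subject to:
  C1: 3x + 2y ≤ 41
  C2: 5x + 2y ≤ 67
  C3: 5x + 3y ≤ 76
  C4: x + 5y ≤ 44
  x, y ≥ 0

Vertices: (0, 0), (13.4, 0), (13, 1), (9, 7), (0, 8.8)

Evaluate the objective at each vertex of the feasible region:
  z(0, 0) = 0
  z(13.4, 0) = 53.6
  z(13, 1) = 59
  z(9, 7) = 85  ←
  z(0, 8.8) = 61.6
The maximum is at x = 9, y = 7.

(9, 7)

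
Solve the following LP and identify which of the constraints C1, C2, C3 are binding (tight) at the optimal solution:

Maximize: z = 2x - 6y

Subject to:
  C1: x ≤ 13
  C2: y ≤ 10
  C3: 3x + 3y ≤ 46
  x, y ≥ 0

At x = 13, y = 0, compute slack b - a·x for each constraint:
  C1: 13 − 13 = 0  (binding)
  C2: 10 − 0 = 10  (slack)
  C3: 46 − 39 = 7  (slack)

Optimal: x = 13, y = 0
Binding: C1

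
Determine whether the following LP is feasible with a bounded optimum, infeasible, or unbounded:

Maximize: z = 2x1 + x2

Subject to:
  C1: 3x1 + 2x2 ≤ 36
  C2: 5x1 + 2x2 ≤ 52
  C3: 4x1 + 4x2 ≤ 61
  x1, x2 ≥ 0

Feasible with a bounded optimal solution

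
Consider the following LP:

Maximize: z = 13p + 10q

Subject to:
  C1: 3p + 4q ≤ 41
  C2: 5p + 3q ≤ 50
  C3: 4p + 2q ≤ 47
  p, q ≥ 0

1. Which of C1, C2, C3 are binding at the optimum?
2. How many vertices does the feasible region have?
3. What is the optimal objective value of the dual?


1. C1, C2
2. 4
3. 141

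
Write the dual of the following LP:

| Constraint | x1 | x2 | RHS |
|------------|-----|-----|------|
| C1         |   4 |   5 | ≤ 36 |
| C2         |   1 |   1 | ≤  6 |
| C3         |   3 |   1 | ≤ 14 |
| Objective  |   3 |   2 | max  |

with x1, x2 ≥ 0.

Primal max cᵀx s.t. Ax ≤ b, x ≥ 0  →  Dual min bᵀy s.t. Aᵀy ≥ c, y ≥ 0.

Minimize: z = 36y1 + 6y2 + 14y3

Subject to:
  4y1 + y2 + 3y3 ≥ 3
  5y1 + y2 + y3 ≥ 2
  y1, y2, y3 ≥ 0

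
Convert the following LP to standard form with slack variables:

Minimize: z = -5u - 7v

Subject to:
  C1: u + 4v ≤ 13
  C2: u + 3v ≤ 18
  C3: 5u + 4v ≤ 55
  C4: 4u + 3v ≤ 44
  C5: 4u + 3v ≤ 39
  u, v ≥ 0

min z = -5u - 7v

s.t.
  u + 4v + s1 = 13
  u + 3v + s2 = 18
  5u + 4v + s3 = 55
  4u + 3v + s4 = 44
  4u + 3v + s5 = 39
  u, v, s1, s2, s3, s4, s5 ≥ 0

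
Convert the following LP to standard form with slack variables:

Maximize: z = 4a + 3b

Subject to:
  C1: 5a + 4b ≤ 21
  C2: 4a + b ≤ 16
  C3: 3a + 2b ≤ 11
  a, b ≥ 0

max z = 4a + 3b

s.t.
  5a + 4b + s1 = 21
  4a + b + s2 = 16
  3a + 2b + s3 = 11
  a, b, s1, s2, s3 ≥ 0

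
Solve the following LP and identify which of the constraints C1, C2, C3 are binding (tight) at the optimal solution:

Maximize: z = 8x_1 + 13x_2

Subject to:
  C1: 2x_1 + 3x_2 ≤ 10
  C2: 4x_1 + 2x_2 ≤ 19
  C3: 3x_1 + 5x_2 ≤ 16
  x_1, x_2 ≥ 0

At x_1 = 2, x_2 = 2, compute slack b - a·x for each constraint:
  C1: 10 − 10 = 0  (binding)
  C2: 19 − 12 = 7  (slack)
  C3: 16 − 16 = 0  (binding)

Optimal: x_1 = 2, x_2 = 2
Binding: C1, C3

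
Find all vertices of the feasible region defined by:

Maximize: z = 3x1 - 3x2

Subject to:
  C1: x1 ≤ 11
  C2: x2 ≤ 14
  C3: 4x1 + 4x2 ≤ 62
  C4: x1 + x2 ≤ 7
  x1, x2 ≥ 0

(0, 0), (7, 0), (0, 7)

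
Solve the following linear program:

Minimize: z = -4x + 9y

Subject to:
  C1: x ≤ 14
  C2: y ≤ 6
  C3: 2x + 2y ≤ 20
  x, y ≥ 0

Evaluate the objective at each vertex of the feasible region:
  z(0, 0) = 0
  z(10, 0) = -40  ←
  z(4, 6) = 38
  z(0, 6) = 54
The minimum is at x = 10, y = 0.

x = 10, y = 0, z = -40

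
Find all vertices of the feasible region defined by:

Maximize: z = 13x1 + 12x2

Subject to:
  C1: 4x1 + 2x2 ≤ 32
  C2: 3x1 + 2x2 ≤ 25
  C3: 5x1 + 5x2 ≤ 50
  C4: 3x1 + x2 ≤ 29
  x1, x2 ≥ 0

(0, 0), (8, 0), (7, 2), (5, 5), (0, 10)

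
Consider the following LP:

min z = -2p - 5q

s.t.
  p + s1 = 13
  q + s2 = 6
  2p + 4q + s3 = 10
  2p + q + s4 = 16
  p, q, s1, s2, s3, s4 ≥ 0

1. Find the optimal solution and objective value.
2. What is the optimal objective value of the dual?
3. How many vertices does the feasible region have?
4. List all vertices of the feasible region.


1. p = 0, q = 2.5, z = -12.5
2. -12.5
3. 3
4. (0, 0), (5, 0), (0, 2.5)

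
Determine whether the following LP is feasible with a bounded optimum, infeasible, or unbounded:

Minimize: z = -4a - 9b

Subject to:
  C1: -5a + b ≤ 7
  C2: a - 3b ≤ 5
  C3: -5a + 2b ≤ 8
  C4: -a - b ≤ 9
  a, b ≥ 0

Unbounded (objective can decrease without bound)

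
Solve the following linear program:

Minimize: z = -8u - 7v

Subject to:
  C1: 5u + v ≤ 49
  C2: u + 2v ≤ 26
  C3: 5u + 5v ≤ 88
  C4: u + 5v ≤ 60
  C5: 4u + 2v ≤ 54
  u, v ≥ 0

Evaluate the objective at each vertex of the feasible region:
  z(0, 0) = 0
  z(9.8, 0) = -78.4
  z(8, 9) = -127  ←
  z(3.333, 11.33) = -106
  z(0, 12) = -84
The minimum is at u = 8, v = 9.

u = 8, v = 9, z = -127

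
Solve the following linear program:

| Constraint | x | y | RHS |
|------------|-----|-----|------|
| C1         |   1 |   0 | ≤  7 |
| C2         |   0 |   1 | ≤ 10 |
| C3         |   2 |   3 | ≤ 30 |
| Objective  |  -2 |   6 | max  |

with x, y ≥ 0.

Evaluate the objective at each vertex of the feasible region:
  z(0, 0) = 0
  z(7, 0) = -14
  z(7, 5.333) = 18
  z(0, 10) = 60  ←
The maximum is at x = 0, y = 10.

x = 0, y = 10, z = 60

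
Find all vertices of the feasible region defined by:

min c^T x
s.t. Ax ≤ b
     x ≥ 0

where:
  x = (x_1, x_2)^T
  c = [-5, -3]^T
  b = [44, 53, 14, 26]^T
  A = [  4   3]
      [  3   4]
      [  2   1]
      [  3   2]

(0, 0), (7, 0), (2, 10), (0, 13)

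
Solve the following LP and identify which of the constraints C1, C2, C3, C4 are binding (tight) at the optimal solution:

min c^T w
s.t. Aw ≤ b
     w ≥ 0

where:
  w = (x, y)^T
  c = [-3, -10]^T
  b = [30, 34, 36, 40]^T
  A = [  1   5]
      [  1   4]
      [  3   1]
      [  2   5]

At x = 10, y = 4, compute slack b - a·x for each constraint:
  C1: 30 − 30 = 0  (binding)
  C2: 34 − 26 = 8  (slack)
  C3: 36 − 34 = 2  (slack)
  C4: 40 − 40 = 0  (binding)

Optimal: x = 10, y = 4
Binding: C1, C4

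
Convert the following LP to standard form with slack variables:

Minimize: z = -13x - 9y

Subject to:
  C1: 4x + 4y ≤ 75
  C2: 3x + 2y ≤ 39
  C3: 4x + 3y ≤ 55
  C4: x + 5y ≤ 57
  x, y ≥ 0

min z = -13x - 9y

s.t.
  4x + 4y + s1 = 75
  3x + 2y + s2 = 39
  4x + 3y + s3 = 55
  x + 5y + s4 = 57
  x, y, s1, s2, s3, s4 ≥ 0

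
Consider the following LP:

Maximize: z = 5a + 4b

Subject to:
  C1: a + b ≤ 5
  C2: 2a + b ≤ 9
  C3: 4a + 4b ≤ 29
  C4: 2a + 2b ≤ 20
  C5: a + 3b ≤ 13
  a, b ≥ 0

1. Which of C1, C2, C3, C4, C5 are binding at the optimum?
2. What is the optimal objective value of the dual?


1. C1, C2
2. 24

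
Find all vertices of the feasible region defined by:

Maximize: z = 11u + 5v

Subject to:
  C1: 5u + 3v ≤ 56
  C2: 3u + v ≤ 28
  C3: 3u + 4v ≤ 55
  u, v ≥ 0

(0, 0), (9.333, 0), (7, 7), (5.364, 9.727), (0, 13.75)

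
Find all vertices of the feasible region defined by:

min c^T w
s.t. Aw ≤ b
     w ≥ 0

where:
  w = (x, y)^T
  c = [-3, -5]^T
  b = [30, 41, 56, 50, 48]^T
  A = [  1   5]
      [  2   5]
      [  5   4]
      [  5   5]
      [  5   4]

(0, 0), (9.6, 0), (8, 2), (5, 5), (0, 6)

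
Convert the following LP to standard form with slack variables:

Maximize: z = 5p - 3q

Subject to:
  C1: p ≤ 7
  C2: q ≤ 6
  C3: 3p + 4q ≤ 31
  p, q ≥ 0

max z = 5p - 3q

s.t.
  p + s1 = 7
  q + s2 = 6
  3p + 4q + s3 = 31
  p, q, s1, s2, s3 ≥ 0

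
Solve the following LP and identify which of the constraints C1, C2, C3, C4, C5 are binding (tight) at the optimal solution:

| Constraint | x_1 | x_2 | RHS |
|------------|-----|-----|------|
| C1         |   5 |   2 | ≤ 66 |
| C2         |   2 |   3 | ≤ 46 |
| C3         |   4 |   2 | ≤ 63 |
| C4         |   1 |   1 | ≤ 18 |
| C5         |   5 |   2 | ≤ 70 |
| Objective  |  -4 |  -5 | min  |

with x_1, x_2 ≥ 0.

At x_1 = 8, x_2 = 10, compute slack b - a·x for each constraint:
  C1: 66 − 60 = 6  (slack)
  C2: 46 − 46 = 0  (binding)
  C3: 63 − 52 = 11  (slack)
  C4: 18 − 18 = 0  (binding)
  C5: 70 − 60 = 10  (slack)

Optimal: x_1 = 8, x_2 = 10
Binding: C2, C4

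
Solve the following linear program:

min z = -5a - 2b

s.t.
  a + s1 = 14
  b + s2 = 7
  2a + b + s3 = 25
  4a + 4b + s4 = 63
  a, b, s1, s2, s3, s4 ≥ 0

Evaluate the objective at each vertex of the feasible region:
  z(0, 0) = 0
  z(12.5, 0) = -62.5  ←
  z(9.25, 6.5) = -59.25
  z(8.75, 7) = -57.75
  z(0, 7) = -14
The minimum is at a = 12.5, b = 0.

a = 12.5, b = 0, z = -62.5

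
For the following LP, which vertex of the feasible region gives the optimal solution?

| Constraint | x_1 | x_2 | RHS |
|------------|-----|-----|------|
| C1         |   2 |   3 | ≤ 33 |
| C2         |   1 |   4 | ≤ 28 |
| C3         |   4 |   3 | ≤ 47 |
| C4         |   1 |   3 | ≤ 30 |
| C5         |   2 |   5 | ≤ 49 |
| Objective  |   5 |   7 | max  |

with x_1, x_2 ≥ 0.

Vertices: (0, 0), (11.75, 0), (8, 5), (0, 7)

Evaluate the objective at each vertex of the feasible region:
  z(0, 0) = 0
  z(11.75, 0) = 58.75
  z(8, 5) = 75  ←
  z(0, 7) = 49
The maximum is at x_1 = 8, x_2 = 5.

(8, 5)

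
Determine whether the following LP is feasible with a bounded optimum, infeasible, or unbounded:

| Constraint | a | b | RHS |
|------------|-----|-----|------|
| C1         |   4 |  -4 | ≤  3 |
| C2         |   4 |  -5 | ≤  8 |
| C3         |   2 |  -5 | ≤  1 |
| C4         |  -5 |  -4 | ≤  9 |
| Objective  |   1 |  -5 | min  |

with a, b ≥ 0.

Unbounded (objective can decrease without bound)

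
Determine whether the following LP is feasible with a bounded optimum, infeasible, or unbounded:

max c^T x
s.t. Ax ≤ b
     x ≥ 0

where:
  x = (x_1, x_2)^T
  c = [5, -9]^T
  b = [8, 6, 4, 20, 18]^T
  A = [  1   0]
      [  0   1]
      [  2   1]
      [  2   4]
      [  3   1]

Feasible with a bounded optimal solution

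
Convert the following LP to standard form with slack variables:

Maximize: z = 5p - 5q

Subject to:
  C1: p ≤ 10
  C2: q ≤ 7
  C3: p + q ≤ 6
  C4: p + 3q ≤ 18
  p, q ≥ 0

max z = 5p - 5q

s.t.
  p + s1 = 10
  q + s2 = 7
  p + q + s3 = 6
  p + 3q + s4 = 18
  p, q, s1, s2, s3, s4 ≥ 0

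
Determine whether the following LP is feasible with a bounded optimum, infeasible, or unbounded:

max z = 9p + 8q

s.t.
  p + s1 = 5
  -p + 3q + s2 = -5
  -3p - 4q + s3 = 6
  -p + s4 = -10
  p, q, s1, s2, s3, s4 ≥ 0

Infeasible (no feasible solution exists)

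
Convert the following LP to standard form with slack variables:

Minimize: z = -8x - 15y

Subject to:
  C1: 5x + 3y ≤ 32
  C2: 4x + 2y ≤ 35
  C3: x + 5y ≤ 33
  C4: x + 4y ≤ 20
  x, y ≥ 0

min z = -8x - 15y

s.t.
  5x + 3y + s1 = 32
  4x + 2y + s2 = 35
  x + 5y + s3 = 33
  x + 4y + s4 = 20
  x, y, s1, s2, s3, s4 ≥ 0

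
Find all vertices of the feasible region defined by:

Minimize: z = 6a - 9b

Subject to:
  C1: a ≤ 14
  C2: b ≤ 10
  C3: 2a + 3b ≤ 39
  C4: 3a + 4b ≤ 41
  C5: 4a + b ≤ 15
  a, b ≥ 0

(0, 0), (3.75, 0), (1.462, 9.154), (0.3333, 10), (0, 10)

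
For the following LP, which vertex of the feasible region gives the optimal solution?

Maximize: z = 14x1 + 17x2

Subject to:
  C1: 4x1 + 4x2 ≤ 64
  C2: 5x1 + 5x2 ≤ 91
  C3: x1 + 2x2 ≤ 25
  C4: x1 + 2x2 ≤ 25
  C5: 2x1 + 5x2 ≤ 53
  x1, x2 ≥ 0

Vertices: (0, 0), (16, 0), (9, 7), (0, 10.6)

Evaluate the objective at each vertex of the feasible region:
  z(0, 0) = 0
  z(16, 0) = 224
  z(9, 7) = 245  ←
  z(0, 10.6) = 180.2
The maximum is at x1 = 9, x2 = 7.

(9, 7)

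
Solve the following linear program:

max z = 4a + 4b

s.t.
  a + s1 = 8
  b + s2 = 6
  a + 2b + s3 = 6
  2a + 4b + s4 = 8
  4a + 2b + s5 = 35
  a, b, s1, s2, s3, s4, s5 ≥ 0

Evaluate the objective at each vertex of the feasible region:
  z(0, 0) = 0
  z(4, 0) = 16  ←
  z(0, 2) = 8
The maximum is at a = 4, b = 0.

a = 4, b = 0, z = 16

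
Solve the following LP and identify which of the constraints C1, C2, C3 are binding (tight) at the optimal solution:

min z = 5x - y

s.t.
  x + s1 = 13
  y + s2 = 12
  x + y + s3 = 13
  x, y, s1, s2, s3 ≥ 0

At x = 0, y = 12, compute slack b - a·x for each constraint:
  C1: 13 − 0 = 13  (slack)
  C2: 12 − 12 = 0  (binding)
  C3: 13 − 12 = 1  (slack)

Optimal: x = 0, y = 12
Binding: C2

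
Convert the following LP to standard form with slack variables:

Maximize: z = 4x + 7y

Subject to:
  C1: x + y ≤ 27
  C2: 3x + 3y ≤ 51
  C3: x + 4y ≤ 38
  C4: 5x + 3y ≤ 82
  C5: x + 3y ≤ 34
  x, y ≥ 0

max z = 4x + 7y

s.t.
  x + y + s1 = 27
  3x + 3y + s2 = 51
  x + 4y + s3 = 38
  5x + 3y + s4 = 82
  x + 3y + s5 = 34
  x, y, s1, s2, s3, s4, s5 ≥ 0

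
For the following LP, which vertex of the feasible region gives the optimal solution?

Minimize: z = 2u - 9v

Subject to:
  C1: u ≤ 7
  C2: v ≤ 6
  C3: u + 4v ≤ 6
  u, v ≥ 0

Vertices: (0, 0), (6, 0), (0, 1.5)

Evaluate the objective at each vertex of the feasible region:
  z(0, 0) = 0
  z(6, 0) = 12
  z(0, 1.5) = -13.5  ←
The minimum is at u = 0, v = 1.5.

(0, 1.5)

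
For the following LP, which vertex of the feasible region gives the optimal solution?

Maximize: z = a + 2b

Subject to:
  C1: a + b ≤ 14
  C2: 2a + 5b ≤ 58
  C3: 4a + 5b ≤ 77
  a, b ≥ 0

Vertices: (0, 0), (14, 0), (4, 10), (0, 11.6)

Evaluate the objective at each vertex of the feasible region:
  z(0, 0) = 0
  z(14, 0) = 14
  z(4, 10) = 24  ←
  z(0, 11.6) = 23.2
The maximum is at a = 4, b = 10.

(4, 10)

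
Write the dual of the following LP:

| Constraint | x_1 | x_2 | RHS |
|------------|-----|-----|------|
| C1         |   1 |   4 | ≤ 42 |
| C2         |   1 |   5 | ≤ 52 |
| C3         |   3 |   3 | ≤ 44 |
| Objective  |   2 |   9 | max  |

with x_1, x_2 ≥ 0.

Primal max cᵀx s.t. Ax ≤ b, x ≥ 0  →  Dual min bᵀy s.t. Aᵀy ≥ c, y ≥ 0.

Minimize: z = 42y1 + 52y2 + 44y3

Subject to:
  y1 + y2 + 3y3 ≥ 2
  4y1 + 5y2 + 3y3 ≥ 9
  y1, y2, y3 ≥ 0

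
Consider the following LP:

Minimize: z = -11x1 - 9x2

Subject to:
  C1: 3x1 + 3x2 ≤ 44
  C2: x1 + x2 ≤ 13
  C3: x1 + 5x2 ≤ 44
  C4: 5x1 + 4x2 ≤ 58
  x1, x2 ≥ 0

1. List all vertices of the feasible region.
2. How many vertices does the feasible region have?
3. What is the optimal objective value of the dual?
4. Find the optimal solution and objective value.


1. (0, 0), (11.6, 0), (6, 7), (5.25, 7.75), (0, 8.8)
2. 5
3. -129
4. x1 = 6, x2 = 7, z = -129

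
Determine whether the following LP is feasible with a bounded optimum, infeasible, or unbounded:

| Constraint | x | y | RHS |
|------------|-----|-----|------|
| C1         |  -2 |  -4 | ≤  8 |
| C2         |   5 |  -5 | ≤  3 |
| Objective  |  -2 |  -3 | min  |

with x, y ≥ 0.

Unbounded (objective can decrease without bound)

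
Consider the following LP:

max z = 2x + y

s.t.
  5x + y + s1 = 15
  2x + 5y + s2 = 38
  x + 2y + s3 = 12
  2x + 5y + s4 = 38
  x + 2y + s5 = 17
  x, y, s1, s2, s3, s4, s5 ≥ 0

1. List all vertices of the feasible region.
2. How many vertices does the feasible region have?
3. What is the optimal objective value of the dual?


1. (0, 0), (3, 0), (2, 5), (0, 6)
2. 4
3. 9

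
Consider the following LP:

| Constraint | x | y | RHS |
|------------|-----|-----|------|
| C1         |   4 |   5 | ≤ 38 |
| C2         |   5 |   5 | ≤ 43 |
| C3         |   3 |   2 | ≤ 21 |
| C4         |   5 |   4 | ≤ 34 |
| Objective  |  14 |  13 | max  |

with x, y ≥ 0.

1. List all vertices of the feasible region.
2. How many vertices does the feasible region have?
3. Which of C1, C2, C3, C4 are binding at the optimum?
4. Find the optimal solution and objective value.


1. (0, 0), (6.8, 0), (2, 6), (0, 7.6)
2. 4
3. C1, C4
4. x = 2, y = 6, z = 106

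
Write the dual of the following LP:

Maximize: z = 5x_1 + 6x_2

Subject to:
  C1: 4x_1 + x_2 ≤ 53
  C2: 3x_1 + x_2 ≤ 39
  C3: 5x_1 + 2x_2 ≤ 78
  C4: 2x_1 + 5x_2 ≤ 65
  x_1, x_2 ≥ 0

Primal max cᵀx s.t. Ax ≤ b, x ≥ 0  →  Dual min bᵀy s.t. Aᵀy ≥ c, y ≥ 0.

Minimize: z = 53y1 + 39y2 + 78y3 + 65y4

Subject to:
  4y1 + 3y2 + 5y3 + 2y4 ≥ 5
  y1 + y2 + 2y3 + 5y4 ≥ 6
  y1, y2, y3, y4 ≥ 0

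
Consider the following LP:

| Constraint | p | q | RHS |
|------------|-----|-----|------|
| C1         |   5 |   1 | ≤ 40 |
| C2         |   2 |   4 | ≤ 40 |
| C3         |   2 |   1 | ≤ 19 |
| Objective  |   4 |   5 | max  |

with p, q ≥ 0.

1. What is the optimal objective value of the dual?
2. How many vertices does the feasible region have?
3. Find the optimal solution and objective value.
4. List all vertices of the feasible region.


1. 59
2. 5
3. p = 6, q = 7, z = 59
4. (0, 0), (8, 0), (7, 5), (6, 7), (0, 10)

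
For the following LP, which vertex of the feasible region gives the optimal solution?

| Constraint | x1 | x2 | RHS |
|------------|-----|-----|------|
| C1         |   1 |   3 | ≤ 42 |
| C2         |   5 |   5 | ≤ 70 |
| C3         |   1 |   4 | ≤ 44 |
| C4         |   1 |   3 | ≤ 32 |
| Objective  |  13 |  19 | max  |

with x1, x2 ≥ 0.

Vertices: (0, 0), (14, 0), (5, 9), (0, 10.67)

Evaluate the objective at each vertex of the feasible region:
  z(0, 0) = 0
  z(14, 0) = 182
  z(5, 9) = 236  ←
  z(0, 10.67) = 202.7
The maximum is at x1 = 5, x2 = 9.

(5, 9)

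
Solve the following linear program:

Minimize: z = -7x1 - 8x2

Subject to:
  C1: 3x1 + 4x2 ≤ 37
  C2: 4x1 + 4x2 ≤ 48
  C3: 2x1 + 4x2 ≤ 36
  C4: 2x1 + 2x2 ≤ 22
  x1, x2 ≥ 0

Evaluate the objective at each vertex of the feasible region:
  z(0, 0) = 0
  z(11, 0) = -77
  z(7, 4) = -81  ←
  z(1, 8.5) = -75
  z(0, 9) = -72
The minimum is at x1 = 7, x2 = 4.

x1 = 7, x2 = 4, z = -81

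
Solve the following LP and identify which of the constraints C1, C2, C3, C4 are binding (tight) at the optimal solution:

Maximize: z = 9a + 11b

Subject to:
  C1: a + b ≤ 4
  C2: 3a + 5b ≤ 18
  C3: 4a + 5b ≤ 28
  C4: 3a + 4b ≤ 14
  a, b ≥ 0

At a = 2, b = 2, compute slack b - a·x for each constraint:
  C1: 4 − 4 = 0  (binding)
  C2: 18 − 16 = 2  (slack)
  C3: 28 − 18 = 10  (slack)
  C4: 14 − 14 = 0  (binding)

Optimal: a = 2, b = 2
Binding: C1, C4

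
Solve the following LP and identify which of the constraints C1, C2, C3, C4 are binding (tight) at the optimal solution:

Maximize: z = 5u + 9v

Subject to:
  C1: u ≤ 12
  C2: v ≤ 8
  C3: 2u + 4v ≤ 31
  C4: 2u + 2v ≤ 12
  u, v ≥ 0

At u = 0, v = 6, compute slack b - a·x for each constraint:
  C1: 12 − 0 = 12  (slack)
  C2: 8 − 6 = 2  (slack)
  C3: 31 − 24 = 7  (slack)
  C4: 12 − 12 = 0  (binding)

Optimal: u = 0, v = 6
Binding: C4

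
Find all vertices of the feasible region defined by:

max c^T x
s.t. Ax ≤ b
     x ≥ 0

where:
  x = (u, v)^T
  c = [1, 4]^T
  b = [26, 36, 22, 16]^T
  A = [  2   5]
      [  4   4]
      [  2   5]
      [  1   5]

(0, 0), (9, 0), (7.667, 1.333), (6, 2), (0, 3.2)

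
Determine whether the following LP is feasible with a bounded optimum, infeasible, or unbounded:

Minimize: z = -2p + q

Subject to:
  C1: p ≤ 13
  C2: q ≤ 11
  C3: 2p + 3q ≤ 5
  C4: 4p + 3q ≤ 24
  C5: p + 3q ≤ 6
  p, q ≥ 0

Feasible with a bounded optimal solution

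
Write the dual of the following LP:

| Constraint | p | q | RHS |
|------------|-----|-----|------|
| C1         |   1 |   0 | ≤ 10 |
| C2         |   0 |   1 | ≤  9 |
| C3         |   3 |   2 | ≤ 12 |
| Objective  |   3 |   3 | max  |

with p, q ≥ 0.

Primal max cᵀx s.t. Ax ≤ b, x ≥ 0  →  Dual min bᵀy s.t. Aᵀy ≥ c, y ≥ 0.

Minimize: z = 10y1 + 9y2 + 12y3

Subject to:
  y1 + 3y3 ≥ 3
  y2 + 2y3 ≥ 3
  y1, y2, y3 ≥ 0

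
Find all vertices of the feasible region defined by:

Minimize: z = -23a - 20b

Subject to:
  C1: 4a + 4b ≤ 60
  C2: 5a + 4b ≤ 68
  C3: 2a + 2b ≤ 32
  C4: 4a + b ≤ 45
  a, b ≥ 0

(0, 0), (11.25, 0), (10.18, 4.273), (8, 7), (0, 15)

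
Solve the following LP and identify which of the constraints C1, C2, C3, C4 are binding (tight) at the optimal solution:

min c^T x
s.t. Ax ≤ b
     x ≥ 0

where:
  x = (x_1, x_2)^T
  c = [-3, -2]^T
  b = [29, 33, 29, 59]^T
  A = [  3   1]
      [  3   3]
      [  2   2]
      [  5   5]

At x_1 = 9, x_2 = 2, compute slack b - a·x for each constraint:
  C1: 29 − 29 = 0  (binding)
  C2: 33 − 33 = 0  (binding)
  C3: 29 − 22 = 7  (slack)
  C4: 59 − 55 = 4  (slack)

Optimal: x_1 = 9, x_2 = 2
Binding: C1, C2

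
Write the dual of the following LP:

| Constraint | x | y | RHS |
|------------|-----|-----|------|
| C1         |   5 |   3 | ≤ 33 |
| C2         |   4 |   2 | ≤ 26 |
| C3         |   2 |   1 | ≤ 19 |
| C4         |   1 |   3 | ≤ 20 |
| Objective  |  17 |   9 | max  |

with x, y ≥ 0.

Primal max cᵀx s.t. Ax ≤ b, x ≥ 0  →  Dual min bᵀy s.t. Aᵀy ≥ c, y ≥ 0.

Minimize: z = 33y1 + 26y2 + 19y3 + 20y4

Subject to:
  5y1 + 4y2 + 2y3 + y4 ≥ 17
  3y1 + 2y2 + y3 + 3y4 ≥ 9
  y1, y2, y3, y4 ≥ 0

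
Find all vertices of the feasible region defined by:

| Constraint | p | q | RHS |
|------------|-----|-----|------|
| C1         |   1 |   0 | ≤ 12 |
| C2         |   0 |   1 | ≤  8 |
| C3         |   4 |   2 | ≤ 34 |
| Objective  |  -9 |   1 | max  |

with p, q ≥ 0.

(0, 0), (8.5, 0), (4.5, 8), (0, 8)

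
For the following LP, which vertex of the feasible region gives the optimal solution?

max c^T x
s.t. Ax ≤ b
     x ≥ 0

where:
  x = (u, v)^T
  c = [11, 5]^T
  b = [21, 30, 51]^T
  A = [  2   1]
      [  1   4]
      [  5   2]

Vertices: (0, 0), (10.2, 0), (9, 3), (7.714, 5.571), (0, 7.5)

Evaluate the objective at each vertex of the feasible region:
  z(0, 0) = 0
  z(10.2, 0) = 112.2
  z(9, 3) = 114  ←
  z(7.714, 5.571) = 112.7
  z(0, 7.5) = 37.5
The maximum is at u = 9, v = 3.

(9, 3)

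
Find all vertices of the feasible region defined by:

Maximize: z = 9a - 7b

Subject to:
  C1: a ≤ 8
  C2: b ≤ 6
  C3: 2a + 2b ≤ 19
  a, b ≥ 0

(0, 0), (8, 0), (8, 1.5), (3.5, 6), (0, 6)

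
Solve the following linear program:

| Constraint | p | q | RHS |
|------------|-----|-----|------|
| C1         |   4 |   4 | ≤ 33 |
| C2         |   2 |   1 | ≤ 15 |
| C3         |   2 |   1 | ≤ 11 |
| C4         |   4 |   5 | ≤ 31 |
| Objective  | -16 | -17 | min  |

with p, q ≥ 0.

Evaluate the objective at each vertex of the feasible region:
  z(0, 0) = 0
  z(5.5, 0) = -88
  z(4, 3) = -115  ←
  z(0, 6.2) = -105.4
The minimum is at p = 4, q = 3.

p = 4, q = 3, z = -115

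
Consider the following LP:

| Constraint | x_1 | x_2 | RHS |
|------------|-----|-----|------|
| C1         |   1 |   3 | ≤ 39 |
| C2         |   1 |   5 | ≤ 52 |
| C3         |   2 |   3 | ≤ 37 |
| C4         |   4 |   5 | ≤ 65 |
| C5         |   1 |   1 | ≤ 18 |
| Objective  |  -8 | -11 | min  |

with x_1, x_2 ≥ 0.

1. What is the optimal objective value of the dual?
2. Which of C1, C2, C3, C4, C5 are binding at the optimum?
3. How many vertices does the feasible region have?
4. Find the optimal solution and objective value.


1. -139
2. C3, C4
3. 5
4. x_1 = 5, x_2 = 9, z = -139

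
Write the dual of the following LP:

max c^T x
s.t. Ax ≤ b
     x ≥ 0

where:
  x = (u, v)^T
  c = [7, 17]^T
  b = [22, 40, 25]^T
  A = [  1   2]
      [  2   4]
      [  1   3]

Primal max cᵀx s.t. Ax ≤ b, x ≥ 0  →  Dual min bᵀy s.t. Aᵀy ≥ c, y ≥ 0.

Minimize: z = 22y1 + 40y2 + 25y3

Subject to:
  y1 + 2y2 + y3 ≥ 7
  2y1 + 4y2 + 3y3 ≥ 17
  y1, y2, y3 ≥ 0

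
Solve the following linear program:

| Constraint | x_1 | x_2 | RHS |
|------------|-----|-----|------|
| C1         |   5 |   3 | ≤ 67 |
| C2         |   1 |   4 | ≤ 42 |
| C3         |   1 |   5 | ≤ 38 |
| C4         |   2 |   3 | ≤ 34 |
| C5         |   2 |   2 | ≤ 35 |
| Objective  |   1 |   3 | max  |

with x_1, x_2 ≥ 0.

Evaluate the objective at each vertex of the feasible region:
  z(0, 0) = 0
  z(13.4, 0) = 13.4
  z(11, 4) = 23
  z(8, 6) = 26  ←
  z(0, 7.6) = 22.8
The maximum is at x_1 = 8, x_2 = 6.

x_1 = 8, x_2 = 6, z = 26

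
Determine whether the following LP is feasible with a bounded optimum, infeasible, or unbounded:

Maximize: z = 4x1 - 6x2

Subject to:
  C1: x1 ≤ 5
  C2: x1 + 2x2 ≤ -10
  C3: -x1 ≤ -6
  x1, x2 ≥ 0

Infeasible (no feasible solution exists)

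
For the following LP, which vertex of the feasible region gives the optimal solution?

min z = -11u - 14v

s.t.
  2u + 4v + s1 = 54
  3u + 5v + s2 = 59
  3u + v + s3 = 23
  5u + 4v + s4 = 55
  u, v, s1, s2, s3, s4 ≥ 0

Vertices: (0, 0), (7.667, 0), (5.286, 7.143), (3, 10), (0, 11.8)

Evaluate the objective at each vertex of the feasible region:
  z(0, 0) = 0
  z(7.667, 0) = -84.33
  z(5.286, 7.143) = -158.1
  z(3, 10) = -173  ←
  z(0, 11.8) = -165.2
The minimum is at u = 3, v = 10.

(3, 10)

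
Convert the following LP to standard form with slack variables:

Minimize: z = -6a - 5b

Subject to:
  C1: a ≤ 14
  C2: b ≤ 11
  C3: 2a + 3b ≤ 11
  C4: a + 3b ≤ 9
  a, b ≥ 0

min z = -6a - 5b

s.t.
  a + s1 = 14
  b + s2 = 11
  2a + 3b + s3 = 11
  a + 3b + s4 = 9
  a, b, s1, s2, s3, s4 ≥ 0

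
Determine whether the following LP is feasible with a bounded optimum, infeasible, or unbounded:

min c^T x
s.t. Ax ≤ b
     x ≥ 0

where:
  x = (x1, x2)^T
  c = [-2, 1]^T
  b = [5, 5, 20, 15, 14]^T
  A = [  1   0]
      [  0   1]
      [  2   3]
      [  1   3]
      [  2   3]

Feasible with a bounded optimal solution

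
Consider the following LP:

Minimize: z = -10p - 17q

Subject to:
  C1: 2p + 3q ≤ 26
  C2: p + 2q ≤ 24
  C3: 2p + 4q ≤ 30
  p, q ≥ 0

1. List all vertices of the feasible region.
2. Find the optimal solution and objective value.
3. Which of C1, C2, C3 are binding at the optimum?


1. (0, 0), (13, 0), (7, 4), (0, 7.5)
2. p = 7, q = 4, z = -138
3. C1, C3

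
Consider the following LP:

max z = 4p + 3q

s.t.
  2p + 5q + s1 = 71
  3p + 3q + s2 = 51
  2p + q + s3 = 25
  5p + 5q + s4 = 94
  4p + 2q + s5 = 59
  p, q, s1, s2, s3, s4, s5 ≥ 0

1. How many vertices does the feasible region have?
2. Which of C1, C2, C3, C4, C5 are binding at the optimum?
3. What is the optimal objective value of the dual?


1. 5
2. C2, C3
3. 59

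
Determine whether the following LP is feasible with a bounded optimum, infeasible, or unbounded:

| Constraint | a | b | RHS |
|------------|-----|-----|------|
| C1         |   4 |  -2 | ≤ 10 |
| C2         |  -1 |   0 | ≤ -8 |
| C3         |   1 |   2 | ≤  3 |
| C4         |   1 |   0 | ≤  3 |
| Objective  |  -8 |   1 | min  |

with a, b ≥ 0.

Infeasible (no feasible solution exists)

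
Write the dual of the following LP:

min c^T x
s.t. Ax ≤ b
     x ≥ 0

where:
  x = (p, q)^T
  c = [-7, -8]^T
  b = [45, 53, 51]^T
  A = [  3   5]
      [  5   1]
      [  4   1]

Primal min cᵀx s.t. Ax ≤ b, x ≥ 0  →  Dual max −bᵀy s.t. Aᵀy ≥ −c, y ≥ 0.

Maximize: z = -45y1 - 53y2 - 51y3

Subject to:
  3y1 + 5y2 + 4y3 ≥ 7
  5y1 + y2 + y3 ≥ 8
  y1, y2, y3 ≥ 0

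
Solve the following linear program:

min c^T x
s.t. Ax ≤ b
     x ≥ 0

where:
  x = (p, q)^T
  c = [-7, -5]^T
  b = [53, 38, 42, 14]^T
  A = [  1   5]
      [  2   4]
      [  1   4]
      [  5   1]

Evaluate the objective at each vertex of the feasible region:
  z(0, 0) = 0
  z(2.8, 0) = -19.6
  z(1, 9) = -52  ←
  z(0, 9.5) = -47.5
The minimum is at p = 1, q = 9.

p = 1, q = 9, z = -52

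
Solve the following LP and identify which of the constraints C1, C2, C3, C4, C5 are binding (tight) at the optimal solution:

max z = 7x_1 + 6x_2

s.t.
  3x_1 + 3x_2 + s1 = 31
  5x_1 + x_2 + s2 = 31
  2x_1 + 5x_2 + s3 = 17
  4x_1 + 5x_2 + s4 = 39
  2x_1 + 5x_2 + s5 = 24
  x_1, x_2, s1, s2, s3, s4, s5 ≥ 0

At x_1 = 6, x_2 = 1, compute slack b - a·x for each constraint:
  C1: 31 − 21 = 10  (slack)
  C2: 31 − 31 = 0  (binding)
  C3: 17 − 17 = 0  (binding)
  C4: 39 − 29 = 10  (slack)
  C5: 24 − 17 = 7  (slack)

Optimal: x_1 = 6, x_2 = 1
Binding: C2, C3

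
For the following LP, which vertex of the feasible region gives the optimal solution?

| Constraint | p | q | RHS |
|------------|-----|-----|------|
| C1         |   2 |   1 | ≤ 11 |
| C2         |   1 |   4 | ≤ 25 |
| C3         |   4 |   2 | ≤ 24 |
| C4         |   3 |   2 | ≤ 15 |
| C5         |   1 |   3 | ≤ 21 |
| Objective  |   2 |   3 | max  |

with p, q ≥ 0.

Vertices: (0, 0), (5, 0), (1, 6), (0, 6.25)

Evaluate the objective at each vertex of the feasible region:
  z(0, 0) = 0
  z(5, 0) = 10
  z(1, 6) = 20  ←
  z(0, 6.25) = 18.75
The maximum is at p = 1, q = 6.

(1, 6)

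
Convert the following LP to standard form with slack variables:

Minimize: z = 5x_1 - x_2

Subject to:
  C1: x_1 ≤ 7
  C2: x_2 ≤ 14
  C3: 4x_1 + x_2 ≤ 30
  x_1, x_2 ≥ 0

min z = 5x_1 - x_2

s.t.
  x_1 + s1 = 7
  x_2 + s2 = 14
  4x_1 + x_2 + s3 = 30
  x_1, x_2, s1, s2, s3 ≥ 0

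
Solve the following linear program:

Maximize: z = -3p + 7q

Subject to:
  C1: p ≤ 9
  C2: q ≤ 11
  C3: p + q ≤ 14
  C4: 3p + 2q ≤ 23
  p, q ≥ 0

Evaluate the objective at each vertex of the feasible region:
  z(0, 0) = 0
  z(7.667, 0) = -23
  z(0.3333, 11) = 76
  z(0, 11) = 77  ←
The maximum is at p = 0, q = 11.

p = 0, q = 11, z = 77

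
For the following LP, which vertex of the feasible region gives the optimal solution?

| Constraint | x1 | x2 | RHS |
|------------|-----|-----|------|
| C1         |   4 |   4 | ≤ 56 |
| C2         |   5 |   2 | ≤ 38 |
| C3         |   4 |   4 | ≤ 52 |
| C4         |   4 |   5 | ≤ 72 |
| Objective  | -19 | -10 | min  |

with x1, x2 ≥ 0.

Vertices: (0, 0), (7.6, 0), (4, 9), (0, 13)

Evaluate the objective at each vertex of the feasible region:
  z(0, 0) = 0
  z(7.6, 0) = -144.4
  z(4, 9) = -166  ←
  z(0, 13) = -130
The minimum is at x1 = 4, x2 = 9.

(4, 9)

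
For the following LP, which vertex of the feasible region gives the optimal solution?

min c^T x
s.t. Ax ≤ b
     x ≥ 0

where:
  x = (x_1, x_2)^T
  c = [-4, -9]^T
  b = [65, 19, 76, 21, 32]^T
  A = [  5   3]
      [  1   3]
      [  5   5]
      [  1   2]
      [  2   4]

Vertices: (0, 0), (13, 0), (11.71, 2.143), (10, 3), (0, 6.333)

Evaluate the objective at each vertex of the feasible region:
  z(0, 0) = 0
  z(13, 0) = -52
  z(11.71, 2.143) = -66.14
  z(10, 3) = -67  ←
  z(0, 6.333) = -57
The minimum is at x_1 = 10, x_2 = 3.

(10, 3)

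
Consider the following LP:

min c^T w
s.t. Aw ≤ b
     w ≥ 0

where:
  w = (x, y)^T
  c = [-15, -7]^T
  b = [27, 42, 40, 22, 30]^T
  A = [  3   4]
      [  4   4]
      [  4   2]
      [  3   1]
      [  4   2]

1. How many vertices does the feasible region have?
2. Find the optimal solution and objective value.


1. 5
2. x = 7, y = 1, z = -112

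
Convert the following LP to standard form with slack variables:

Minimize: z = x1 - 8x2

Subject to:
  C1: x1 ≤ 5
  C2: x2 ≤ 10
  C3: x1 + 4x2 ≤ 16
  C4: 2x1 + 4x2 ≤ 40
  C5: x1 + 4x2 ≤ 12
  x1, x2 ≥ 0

min z = x1 - 8x2

s.t.
  x1 + s1 = 5
  x2 + s2 = 10
  x1 + 4x2 + s3 = 16
  2x1 + 4x2 + s4 = 40
  x1 + 4x2 + s5 = 12
  x1, x2, s1, s2, s3, s4, s5 ≥ 0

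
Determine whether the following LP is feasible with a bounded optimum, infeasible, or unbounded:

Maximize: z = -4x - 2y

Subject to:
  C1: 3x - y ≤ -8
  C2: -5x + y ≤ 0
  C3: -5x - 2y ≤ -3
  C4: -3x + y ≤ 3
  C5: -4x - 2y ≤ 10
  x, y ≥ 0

Infeasible (no feasible solution exists)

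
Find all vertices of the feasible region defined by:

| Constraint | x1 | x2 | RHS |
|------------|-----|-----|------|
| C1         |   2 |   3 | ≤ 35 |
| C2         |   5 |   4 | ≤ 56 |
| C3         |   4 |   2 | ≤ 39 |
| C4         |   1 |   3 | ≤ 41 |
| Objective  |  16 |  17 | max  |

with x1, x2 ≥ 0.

(0, 0), (9.75, 0), (7.333, 4.833), (4, 9), (0, 11.67)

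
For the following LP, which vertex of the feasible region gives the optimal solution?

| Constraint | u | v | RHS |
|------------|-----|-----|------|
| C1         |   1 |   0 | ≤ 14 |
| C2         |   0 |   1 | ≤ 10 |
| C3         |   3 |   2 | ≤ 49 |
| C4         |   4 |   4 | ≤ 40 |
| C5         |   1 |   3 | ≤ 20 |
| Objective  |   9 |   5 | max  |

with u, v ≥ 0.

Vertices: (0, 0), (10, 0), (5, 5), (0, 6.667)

Evaluate the objective at each vertex of the feasible region:
  z(0, 0) = 0
  z(10, 0) = 90  ←
  z(5, 5) = 70
  z(0, 6.667) = 33.33
The maximum is at u = 10, v = 0.

(10, 0)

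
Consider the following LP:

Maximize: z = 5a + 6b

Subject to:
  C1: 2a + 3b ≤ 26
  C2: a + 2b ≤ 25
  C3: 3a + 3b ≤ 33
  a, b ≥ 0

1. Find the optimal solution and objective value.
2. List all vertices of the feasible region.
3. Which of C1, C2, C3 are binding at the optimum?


1. a = 7, b = 4, z = 59
2. (0, 0), (11, 0), (7, 4), (0, 8.667)
3. C1, C3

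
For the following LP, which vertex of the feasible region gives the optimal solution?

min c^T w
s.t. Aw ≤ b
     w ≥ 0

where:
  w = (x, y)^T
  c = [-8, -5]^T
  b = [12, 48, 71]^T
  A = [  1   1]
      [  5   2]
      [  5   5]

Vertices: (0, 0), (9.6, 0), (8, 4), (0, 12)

Evaluate the objective at each vertex of the feasible region:
  z(0, 0) = 0
  z(9.6, 0) = -76.8
  z(8, 4) = -84  ←
  z(0, 12) = -60
The minimum is at x = 8, y = 4.

(8, 4)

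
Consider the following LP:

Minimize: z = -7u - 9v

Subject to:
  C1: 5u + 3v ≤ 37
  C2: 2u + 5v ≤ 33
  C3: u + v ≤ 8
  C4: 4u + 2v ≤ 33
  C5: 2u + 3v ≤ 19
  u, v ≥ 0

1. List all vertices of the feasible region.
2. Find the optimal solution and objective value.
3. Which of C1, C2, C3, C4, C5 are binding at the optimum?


1. (0, 0), (7.4, 0), (6.5, 1.5), (5, 3), (0, 6.333)
2. u = 5, v = 3, z = -62
3. C3, C5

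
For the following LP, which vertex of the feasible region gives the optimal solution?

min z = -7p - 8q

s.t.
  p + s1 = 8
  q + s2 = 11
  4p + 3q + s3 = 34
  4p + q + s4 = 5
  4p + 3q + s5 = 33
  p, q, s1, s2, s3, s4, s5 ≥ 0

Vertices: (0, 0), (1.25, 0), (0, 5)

Evaluate the objective at each vertex of the feasible region:
  z(0, 0) = 0
  z(1.25, 0) = -8.75
  z(0, 5) = -40  ←
The minimum is at p = 0, q = 5.

(0, 5)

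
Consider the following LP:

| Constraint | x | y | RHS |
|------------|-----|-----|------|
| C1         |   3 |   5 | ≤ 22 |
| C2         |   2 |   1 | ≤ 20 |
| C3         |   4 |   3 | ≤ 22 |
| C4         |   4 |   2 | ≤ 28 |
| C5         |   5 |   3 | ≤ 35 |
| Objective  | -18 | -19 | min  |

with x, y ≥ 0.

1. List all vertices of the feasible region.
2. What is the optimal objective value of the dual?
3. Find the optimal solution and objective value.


1. (0, 0), (5.5, 0), (4, 2), (0, 4.4)
2. -110
3. x = 4, y = 2, z = -110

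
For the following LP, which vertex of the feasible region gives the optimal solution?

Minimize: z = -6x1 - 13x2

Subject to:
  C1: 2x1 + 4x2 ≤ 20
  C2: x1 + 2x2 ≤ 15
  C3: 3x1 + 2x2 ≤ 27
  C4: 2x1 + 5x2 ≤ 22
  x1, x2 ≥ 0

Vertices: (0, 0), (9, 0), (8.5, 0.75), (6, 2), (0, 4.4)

Evaluate the objective at each vertex of the feasible region:
  z(0, 0) = 0
  z(9, 0) = -54
  z(8.5, 0.75) = -60.75
  z(6, 2) = -62  ←
  z(0, 4.4) = -57.2
The minimum is at x1 = 6, x2 = 2.

(6, 2)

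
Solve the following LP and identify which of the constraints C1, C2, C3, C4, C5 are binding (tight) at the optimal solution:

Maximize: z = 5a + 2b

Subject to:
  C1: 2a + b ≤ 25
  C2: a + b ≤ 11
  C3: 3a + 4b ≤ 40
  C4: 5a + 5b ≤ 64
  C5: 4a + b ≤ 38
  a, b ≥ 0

At a = 9, b = 2, compute slack b - a·x for each constraint:
  C1: 25 − 20 = 5  (slack)
  C2: 11 − 11 = 0  (binding)
  C3: 40 − 35 = 5  (slack)
  C4: 64 − 55 = 9  (slack)
  C5: 38 − 38 = 0  (binding)

Optimal: a = 9, b = 2
Binding: C2, C5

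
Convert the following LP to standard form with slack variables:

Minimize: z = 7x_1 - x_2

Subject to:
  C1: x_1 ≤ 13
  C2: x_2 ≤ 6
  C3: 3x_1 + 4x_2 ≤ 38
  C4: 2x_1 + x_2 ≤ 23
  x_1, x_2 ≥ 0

min z = 7x_1 - x_2

s.t.
  x_1 + s1 = 13
  x_2 + s2 = 6
  3x_1 + 4x_2 + s3 = 38
  2x_1 + x_2 + s4 = 23
  x_1, x_2, s1, s2, s3, s4 ≥ 0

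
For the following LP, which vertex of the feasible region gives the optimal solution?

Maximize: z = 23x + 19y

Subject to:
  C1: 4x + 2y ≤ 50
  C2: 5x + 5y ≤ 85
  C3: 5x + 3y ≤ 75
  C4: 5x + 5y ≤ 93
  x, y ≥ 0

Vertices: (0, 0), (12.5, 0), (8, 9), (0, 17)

Evaluate the objective at each vertex of the feasible region:
  z(0, 0) = 0
  z(12.5, 0) = 287.5
  z(8, 9) = 355  ←
  z(0, 17) = 323
The maximum is at x = 8, y = 9.

(8, 9)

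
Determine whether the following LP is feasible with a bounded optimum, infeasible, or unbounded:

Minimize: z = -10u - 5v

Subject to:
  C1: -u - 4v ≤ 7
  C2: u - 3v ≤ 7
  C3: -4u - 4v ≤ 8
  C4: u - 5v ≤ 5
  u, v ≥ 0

Unbounded (objective can decrease without bound)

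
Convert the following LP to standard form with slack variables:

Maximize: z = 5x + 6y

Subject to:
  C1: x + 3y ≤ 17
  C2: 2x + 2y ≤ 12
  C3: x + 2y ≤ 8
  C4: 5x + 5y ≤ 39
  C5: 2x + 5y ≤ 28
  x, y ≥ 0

max z = 5x + 6y

s.t.
  x + 3y + s1 = 17
  2x + 2y + s2 = 12
  x + 2y + s3 = 8
  5x + 5y + s4 = 39
  2x + 5y + s5 = 28
  x, y, s1, s2, s3, s4, s5 ≥ 0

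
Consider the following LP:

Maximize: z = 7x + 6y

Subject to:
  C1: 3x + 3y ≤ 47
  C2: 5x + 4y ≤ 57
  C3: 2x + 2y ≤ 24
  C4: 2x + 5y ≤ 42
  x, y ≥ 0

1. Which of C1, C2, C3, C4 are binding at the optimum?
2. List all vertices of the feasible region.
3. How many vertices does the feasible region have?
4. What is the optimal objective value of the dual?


1. C2, C3
2. (0, 0), (11.4, 0), (9, 3), (6, 6), (0, 8.4)
3. 5
4. 81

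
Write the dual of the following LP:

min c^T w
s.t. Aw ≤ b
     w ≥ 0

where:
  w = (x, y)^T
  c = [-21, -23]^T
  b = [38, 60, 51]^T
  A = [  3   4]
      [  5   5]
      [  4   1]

Primal min cᵀx s.t. Ax ≤ b, x ≥ 0  →  Dual max −bᵀy s.t. Aᵀy ≥ −c, y ≥ 0.

Maximize: z = -38y1 - 60y2 - 51y3

Subject to:
  3y1 + 5y2 + 4y3 ≥ 21
  4y1 + 5y2 + y3 ≥ 23
  y1, y2, y3 ≥ 0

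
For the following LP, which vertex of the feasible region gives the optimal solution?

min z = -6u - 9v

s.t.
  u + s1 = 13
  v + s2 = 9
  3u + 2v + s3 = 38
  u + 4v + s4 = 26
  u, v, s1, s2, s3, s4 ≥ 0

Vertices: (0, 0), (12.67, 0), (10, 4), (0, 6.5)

Evaluate the objective at each vertex of the feasible region:
  z(0, 0) = 0
  z(12.67, 0) = -76
  z(10, 4) = -96  ←
  z(0, 6.5) = -58.5
The minimum is at u = 10, v = 4.

(10, 4)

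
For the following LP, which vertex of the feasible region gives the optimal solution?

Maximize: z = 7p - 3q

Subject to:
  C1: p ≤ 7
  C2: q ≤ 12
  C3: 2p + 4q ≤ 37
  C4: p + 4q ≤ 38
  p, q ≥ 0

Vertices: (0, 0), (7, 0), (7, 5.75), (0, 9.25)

Evaluate the objective at each vertex of the feasible region:
  z(0, 0) = 0
  z(7, 0) = 49  ←
  z(7, 5.75) = 31.75
  z(0, 9.25) = -27.75
The maximum is at p = 7, q = 0.

(7, 0)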